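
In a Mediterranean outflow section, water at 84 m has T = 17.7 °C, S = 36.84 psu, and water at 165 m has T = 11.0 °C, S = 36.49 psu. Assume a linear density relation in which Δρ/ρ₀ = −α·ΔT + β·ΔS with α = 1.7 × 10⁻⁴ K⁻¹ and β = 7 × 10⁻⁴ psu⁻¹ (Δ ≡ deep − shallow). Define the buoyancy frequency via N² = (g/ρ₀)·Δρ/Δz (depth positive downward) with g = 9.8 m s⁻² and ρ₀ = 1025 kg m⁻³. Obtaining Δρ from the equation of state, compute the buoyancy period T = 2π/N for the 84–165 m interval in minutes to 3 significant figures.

10.1 min

ΔT = -6.7 K, ΔS = -0.35 psu (deep − shallow).
Δρ/ρ₀ = −αΔT + βΔS = 1.139 × 10⁻³ − 2.45 × 10⁻⁴ = 8.94 × 10⁻⁴, so Δρ ≈ 0.9163 kg m⁻³.
N² = (g/ρ₀)·Δρ/Δz = g·(Δρ/ρ₀)/Δz = 9.8 × 8.94 × 10⁻⁴ / 81 = 1.0816 × 10⁻⁴ s⁻².
N = √(1.0816 × 10⁻⁴) = 0.010400 rad s⁻¹ → T = 2π/N = 604.15 s = 10.069 min ≈ 10.1 min.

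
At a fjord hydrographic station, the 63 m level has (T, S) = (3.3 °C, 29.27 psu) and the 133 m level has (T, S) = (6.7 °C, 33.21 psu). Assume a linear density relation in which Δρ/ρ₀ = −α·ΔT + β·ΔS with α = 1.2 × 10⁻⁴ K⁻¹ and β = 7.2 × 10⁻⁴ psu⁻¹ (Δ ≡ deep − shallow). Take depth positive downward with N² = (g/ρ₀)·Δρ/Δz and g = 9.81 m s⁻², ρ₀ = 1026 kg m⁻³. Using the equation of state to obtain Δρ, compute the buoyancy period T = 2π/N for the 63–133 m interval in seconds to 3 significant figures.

ΔT = +3.4 K, ΔS = +3.94 psu (deep − shallow).
Δρ/ρ₀ = −αΔT + βΔS = -4.08 × 10⁻⁴ + 2.8368 × 10⁻³ = 2.4288 × 10⁻³, so Δρ ≈ 2.492 kg m⁻³.
N² = (g/ρ₀)·Δρ/Δz = g·(Δρ/ρ₀)/Δz = 9.81 × 2.4288 × 10⁻³ / 70 = 3.4038 × 10⁻⁴ s⁻².
N = √(3.4038 × 10⁻⁴) = 0.018449 rad s⁻¹ → T = 2π/N = 340.57 s ≈ 341 s.

341 s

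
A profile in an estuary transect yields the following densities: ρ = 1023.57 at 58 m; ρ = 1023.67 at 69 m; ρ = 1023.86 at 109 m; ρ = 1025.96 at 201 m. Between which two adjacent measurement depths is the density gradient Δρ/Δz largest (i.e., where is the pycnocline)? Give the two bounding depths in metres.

109–201 m

Compute the density gradient over each adjacent pair:
  58–69 m: Δρ/Δz = 0.10/11 = 9.1 × 10⁻³ kg m⁻⁴
  69–109 m: Δρ/Δz = 0.19/40 = 4.7 × 10⁻³ kg m⁻⁴
  109–201 m: Δρ/Δz = 2.10/92 = 0.023 kg m⁻⁴
The largest gradient is in the 109–201 m interval — the pycnocline.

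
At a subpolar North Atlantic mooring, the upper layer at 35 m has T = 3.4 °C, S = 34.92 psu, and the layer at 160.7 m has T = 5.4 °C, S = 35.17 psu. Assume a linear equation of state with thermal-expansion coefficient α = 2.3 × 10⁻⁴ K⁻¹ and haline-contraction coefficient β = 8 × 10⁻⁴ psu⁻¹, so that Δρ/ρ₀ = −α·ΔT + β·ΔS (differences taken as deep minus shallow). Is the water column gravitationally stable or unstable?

ΔT = 5.4 − 3.4 = +2.0 K and ΔS = 35.17 − 34.92 = +0.25 psu (deep − shallow).
−αΔT = -4.60 × 10⁻⁴; βΔS = 2.00 × 10⁻⁴; sum Δρ/ρ₀ = -2.60 × 10⁻⁴.
Δρ/ρ₀ < 0, so Δρ < 0: deeper water is lighter → statically unstable; the column would overturn.

unstable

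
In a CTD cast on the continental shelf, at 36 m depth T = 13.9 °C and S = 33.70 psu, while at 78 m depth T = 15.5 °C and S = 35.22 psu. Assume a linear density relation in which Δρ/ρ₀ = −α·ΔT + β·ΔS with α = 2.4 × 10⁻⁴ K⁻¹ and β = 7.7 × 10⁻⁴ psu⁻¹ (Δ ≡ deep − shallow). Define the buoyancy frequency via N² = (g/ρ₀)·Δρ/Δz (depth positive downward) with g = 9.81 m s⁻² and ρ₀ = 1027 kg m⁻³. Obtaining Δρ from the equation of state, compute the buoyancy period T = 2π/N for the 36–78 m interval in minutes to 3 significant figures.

ΔT = +1.6 K, ΔS = +1.52 psu (deep − shallow).
Δρ/ρ₀ = −αΔT + βΔS = -3.84 × 10⁻⁴ + 1.1704 × 10⁻³ = 7.864 × 10⁻⁴, so Δρ ≈ 0.8076 kg m⁻³.
N² = (g/ρ₀)·Δρ/Δz = g·(Δρ/ρ₀)/Δz = 9.81 × 7.864 × 10⁻⁴ / 42 = 1.8368 × 10⁻⁴ s⁻².
N = √(1.8368 × 10⁻⁴) = 0.013553 rad s⁻¹ → T = 2π/N = 463.60 s = 7.7267 min ≈ 7.73 min.

7.73 min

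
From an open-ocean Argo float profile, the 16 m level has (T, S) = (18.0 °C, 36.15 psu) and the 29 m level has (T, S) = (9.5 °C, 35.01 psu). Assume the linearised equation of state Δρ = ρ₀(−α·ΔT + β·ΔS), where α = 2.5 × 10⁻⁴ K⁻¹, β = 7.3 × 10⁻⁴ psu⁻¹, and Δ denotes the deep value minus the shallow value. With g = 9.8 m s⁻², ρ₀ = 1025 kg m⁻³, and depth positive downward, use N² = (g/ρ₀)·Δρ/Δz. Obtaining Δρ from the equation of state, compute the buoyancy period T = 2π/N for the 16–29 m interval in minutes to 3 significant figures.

3.35 min

ΔT = -8.5 K, ΔS = -1.14 psu (deep − shallow).
Δρ/ρ₀ = −αΔT + βΔS = 2.125 × 10⁻³ − 8.322 × 10⁻⁴ = 1.2928 × 10⁻³, so Δρ ≈ 1.325 kg m⁻³.
N² = (g/ρ₀)·Δρ/Δz = g·(Δρ/ρ₀)/Δz = 9.8 × 1.2928 × 10⁻³ / 13 = 9.7457 × 10⁻⁴ s⁻².
N = √(9.7457 × 10⁻⁴) = 0.031218 rad s⁻¹ → T = 2π/N = 201.27 s = 3.3545 min ≈ 3.35 min.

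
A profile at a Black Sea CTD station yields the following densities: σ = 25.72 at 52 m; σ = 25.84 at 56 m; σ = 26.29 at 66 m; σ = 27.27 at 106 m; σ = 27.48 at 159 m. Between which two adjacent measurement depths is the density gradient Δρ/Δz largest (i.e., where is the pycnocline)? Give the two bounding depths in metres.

56–66 m

Compute the density gradient over each adjacent pair:
  52–56 m: Δρ/Δz = 0.12/4 = 0.030 kg m⁻⁴
  56–66 m: Δρ/Δz = 0.45/10 = 0.045 kg m⁻⁴
  66–106 m: Δρ/Δz = 0.98/40 = 0.025 kg m⁻⁴
  106–159 m: Δρ/Δz = 0.21/53 = 4.0 × 10⁻³ kg m⁻⁴
The largest gradient is in the 56–66 m interval — the pycnocline.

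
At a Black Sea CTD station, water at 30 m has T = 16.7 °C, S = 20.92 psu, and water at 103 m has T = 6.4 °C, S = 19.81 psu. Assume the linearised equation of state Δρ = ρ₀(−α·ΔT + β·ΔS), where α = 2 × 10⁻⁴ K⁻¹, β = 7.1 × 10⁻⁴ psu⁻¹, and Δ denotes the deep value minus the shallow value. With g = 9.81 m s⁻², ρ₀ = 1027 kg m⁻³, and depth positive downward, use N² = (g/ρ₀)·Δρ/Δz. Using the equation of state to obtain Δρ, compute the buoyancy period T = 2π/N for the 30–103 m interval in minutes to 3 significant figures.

ΔT = -10.3 K, ΔS = -1.11 psu (deep − shallow).
Δρ/ρ₀ = −αΔT + βΔS = 2.06 × 10⁻³ − 7.881 × 10⁻⁴ = 1.2719 × 10⁻³, so Δρ ≈ 1.306 kg m⁻³.
N² = (g/ρ₀)·Δρ/Δz = g·(Δρ/ρ₀)/Δz = 9.81 × 1.2719 × 10⁻³ / 73 = 1.7092 × 10⁻⁴ s⁻².
N = √(1.7092 × 10⁻⁴) = 0.013074 rad s⁻¹ → T = 2π/N = 480.59 s = 8.0098 min ≈ 8.01 min.

8.01 min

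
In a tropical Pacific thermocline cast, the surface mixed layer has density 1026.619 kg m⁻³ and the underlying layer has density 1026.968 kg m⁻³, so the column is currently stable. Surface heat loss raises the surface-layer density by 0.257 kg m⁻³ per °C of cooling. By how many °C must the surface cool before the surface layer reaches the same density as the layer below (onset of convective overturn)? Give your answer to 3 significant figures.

Density deficit of the surface layer: 1026.968 − 1026.619 = 0.349 kg m⁻³.
Required change = 0.349 / 0.257 = 1.36 °C.

1.36 °C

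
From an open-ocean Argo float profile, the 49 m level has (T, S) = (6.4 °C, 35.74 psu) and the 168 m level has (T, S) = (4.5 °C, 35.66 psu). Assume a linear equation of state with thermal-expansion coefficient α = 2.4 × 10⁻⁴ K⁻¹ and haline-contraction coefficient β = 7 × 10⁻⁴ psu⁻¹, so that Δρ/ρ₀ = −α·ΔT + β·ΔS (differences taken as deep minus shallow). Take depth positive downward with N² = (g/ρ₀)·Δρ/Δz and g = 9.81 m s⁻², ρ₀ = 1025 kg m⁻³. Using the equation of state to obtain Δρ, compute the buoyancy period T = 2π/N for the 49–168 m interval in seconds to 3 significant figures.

1.09 × 10³ s

ΔT = -1.9 K, ΔS = -0.08 psu (deep − shallow).
Δρ/ρ₀ = −αΔT + βΔS = 4.56 × 10⁻⁴ − 5.60 × 10⁻⁵ = 4.00 × 10⁻⁴, so Δρ ≈ 0.4100 kg m⁻³.
N² = (g/ρ₀)·Δρ/Δz = g·(Δρ/ρ₀)/Δz = 9.81 × 4.00 × 10⁻⁴ / 119 = 3.2975 × 10⁻⁵ s⁻².
N = √(3.2975 × 10⁻⁵) = 5.7424 × 10⁻³ rad s⁻¹ → T = 2π/N = 1.0942 × 10³ s ≈ 1.09 × 10³ s.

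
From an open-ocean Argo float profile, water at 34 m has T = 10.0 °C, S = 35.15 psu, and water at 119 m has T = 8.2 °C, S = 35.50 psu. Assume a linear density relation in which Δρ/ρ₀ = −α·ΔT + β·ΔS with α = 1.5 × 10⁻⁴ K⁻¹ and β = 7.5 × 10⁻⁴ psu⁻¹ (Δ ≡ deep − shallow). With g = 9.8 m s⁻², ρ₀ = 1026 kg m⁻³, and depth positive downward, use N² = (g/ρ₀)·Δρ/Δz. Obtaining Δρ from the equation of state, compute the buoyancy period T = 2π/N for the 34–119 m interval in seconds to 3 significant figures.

ΔT = -1.8 K, ΔS = +0.35 psu (deep − shallow).
Δρ/ρ₀ = −αΔT + βΔS = 2.70 × 10⁻⁴ + 2.625 × 10⁻⁴ = 5.325 × 10⁻⁴, so Δρ ≈ 0.5463 kg m⁻³.
N² = (g/ρ₀)·Δρ/Δz = g·(Δρ/ρ₀)/Δz = 9.8 × 5.325 × 10⁻⁴ / 85 = 6.1394 × 10⁻⁵ s⁻².
N = √(6.1394 × 10⁻⁵) = 7.8354 × 10⁻³ rad s⁻¹ → T = 2π/N = 801.90 s ≈ 802 s.

802 s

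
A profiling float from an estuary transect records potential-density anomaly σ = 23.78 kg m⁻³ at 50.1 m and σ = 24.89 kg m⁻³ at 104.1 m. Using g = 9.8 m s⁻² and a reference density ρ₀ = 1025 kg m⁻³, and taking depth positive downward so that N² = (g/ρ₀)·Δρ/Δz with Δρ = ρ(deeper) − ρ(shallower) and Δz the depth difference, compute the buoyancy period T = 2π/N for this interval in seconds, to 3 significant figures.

448 s

Δρ = 1024.89 − 1023.78 = 1.11 kg m⁻³ over Δz = 104.1 − 50.1 = 54 m.
N² = (9.8/1025) × (1.11/54) = 1.9653 × 10⁻⁴ s⁻².
N = √(1.9653 × 10⁻⁴) = 0.014019 rad s⁻¹, so T = 2π/N = 448.19 s ≈ 448 s.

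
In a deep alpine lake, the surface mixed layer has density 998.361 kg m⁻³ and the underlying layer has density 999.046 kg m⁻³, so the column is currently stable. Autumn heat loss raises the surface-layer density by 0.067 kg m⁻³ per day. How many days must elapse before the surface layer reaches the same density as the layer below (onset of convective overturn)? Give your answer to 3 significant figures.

Density deficit of the surface layer: 999.046 − 998.361 = 0.685 kg m⁻³.
Required change = 0.685 / 0.067 = 10.2 days.

10.2 days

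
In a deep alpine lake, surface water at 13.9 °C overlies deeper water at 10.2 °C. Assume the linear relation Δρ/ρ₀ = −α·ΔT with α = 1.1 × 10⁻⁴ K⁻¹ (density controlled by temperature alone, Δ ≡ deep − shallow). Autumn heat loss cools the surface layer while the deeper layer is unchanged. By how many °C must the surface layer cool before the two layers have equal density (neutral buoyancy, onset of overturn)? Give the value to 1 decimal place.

With temperature the only control, equal density requires T_surf′ = T_deep.
T_surf′ = 10.2 °C.
Cooling required: 13.9 − 10.2 = 3.7 °C.

3.7 °C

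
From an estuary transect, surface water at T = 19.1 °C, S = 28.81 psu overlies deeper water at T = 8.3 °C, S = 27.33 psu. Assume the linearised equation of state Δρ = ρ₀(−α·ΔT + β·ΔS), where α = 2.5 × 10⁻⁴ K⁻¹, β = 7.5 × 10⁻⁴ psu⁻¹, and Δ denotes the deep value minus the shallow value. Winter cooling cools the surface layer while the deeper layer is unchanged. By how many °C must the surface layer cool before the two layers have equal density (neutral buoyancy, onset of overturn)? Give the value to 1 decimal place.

Neutral buoyancy requires Δρ = 0, i.e. −α(T_deep − T_surf′) + β(S_deep − S_surf) = 0.
T_surf′ = T_deep − (β/α)·ΔS = 8.3 − (7.5 × 10⁻⁴/2.5 × 10⁻⁴)·(-1.48) = 12.740 °C.
Cooling required: 19.1 − (12.740) = 6.360 °C.

6.4 °C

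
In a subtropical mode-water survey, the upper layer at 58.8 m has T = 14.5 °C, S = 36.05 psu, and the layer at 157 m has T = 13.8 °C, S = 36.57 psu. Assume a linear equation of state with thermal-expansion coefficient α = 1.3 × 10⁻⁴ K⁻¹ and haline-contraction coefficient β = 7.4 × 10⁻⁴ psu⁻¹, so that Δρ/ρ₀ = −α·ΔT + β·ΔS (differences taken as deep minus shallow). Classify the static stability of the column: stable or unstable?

stable

ΔT = 13.8 − 14.5 = -0.7 K and ΔS = 36.57 − 36.05 = +0.52 psu (deep − shallow).
−αΔT = 9.10 × 10⁻⁵; βΔS = 3.848 × 10⁻⁴; sum Δρ/ρ₀ = 4.758 × 10⁻⁴.
Δρ/ρ₀ > 0, so Δρ > 0: deeper water is denser → statically stable.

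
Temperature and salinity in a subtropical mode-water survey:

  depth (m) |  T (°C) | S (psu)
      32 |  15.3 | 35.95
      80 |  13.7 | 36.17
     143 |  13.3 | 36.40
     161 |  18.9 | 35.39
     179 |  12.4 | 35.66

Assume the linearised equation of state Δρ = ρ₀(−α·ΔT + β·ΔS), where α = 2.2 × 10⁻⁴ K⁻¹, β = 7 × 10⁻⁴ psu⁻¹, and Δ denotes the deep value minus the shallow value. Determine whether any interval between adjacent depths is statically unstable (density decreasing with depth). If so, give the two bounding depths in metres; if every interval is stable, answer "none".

Evaluate Δρ/ρ₀ = −αΔT + βΔS across each adjacent pair:
  32–80 m: −αΔT+βΔS = −(2.2 × 10⁻⁴)(-1.6)+(7 × 10⁻⁴)(+0.22) = 5.1 × 10⁻⁴ → stable
  80–143 m: −αΔT+βΔS = −(2.2 × 10⁻⁴)(-0.4)+(7 × 10⁻⁴)(+0.23) = 2.5 × 10⁻⁴ → stable
  143–161 m: −αΔT+βΔS = −(2.2 × 10⁻⁴)(+5.6)+(7 × 10⁻⁴)(-1.01) = -1.9 × 10⁻³ → UNSTABLE
  161–179 m: −αΔT+βΔS = −(2.2 × 10⁻⁴)(-6.5)+(7 × 10⁻⁴)(+0.27) = 1.6 × 10⁻³ → stable
The 143–161 m interval has Δρ < 0: lighter water underlies denser water.

143–161 m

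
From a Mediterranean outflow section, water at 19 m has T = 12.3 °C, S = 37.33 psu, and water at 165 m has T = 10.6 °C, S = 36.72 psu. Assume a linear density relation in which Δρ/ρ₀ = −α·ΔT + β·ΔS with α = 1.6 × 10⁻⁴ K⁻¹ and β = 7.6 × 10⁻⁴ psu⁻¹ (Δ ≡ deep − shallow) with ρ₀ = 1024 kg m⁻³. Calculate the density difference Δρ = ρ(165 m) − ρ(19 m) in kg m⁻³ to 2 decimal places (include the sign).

-0.20 kg m⁻³

ΔT = -1.7 K, ΔS = -0.61 psu (deep − shallow).
Δρ/ρ₀ = −(1.6 × 10⁻⁴)(-1.7) + (7.6 × 10⁻⁴)(-0.61) = -1.916 × 10⁻⁴.
Δρ = 1024 × (-1.916 × 10⁻⁴) = -0.20 kg m⁻³.
Negative Δρ: lighter below, statically unstable.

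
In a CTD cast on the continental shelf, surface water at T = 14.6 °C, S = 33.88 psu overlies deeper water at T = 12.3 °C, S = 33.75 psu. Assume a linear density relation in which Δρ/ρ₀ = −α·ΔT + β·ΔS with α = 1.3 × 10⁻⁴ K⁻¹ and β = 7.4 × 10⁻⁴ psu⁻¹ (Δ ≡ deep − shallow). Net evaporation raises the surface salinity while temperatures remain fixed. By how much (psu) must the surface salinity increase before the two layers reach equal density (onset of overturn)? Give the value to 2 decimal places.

Neutral buoyancy requires −α(T_deep − T_surf) + β(S_deep − S_surf′) = 0.
S_surf′ = S_deep − (α/β)·ΔT = 33.75 − (1.3 × 10⁻⁴/7.4 × 10⁻⁴)·(-2.3) = 34.1541 psu.
Increase required: 34.1541 − 33.88 = 0.2741 psu.

0.27 psu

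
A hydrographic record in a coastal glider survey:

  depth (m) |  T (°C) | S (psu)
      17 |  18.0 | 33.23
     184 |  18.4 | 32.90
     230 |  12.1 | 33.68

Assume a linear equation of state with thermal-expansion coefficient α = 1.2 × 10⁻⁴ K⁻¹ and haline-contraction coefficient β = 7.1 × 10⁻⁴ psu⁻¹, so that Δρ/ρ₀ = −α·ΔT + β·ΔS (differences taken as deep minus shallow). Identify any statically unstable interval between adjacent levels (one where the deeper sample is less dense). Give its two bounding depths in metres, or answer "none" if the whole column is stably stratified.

17–184 m

Evaluate Δρ/ρ₀ = −αΔT + βΔS across each adjacent pair:
  17–184 m: −αΔT+βΔS = −(1.2 × 10⁻⁴)(+0.4)+(7.1 × 10⁻⁴)(-0.33) = -2.8 × 10⁻⁴ → UNSTABLE
  184–230 m: −αΔT+βΔS = −(1.2 × 10⁻⁴)(-6.3)+(7.1 × 10⁻⁴)(+0.78) = 1.3 × 10⁻³ → stable
The 17–184 m interval has Δρ < 0: lighter water underlies denser water.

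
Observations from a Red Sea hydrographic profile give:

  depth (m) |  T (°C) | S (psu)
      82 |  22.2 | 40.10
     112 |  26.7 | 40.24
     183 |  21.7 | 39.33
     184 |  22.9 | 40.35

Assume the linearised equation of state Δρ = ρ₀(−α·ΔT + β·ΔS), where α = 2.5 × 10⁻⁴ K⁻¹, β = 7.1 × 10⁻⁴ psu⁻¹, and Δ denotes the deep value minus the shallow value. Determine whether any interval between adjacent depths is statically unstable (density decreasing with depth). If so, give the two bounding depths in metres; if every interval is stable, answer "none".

Evaluate Δρ/ρ₀ = −αΔT + βΔS across each adjacent pair:
  82–112 m: −αΔT+βΔS = −(2.5 × 10⁻⁴)(+4.5)+(7.1 × 10⁻⁴)(+0.14) = -1.0 × 10⁻³ → UNSTABLE
  112–183 m: −αΔT+βΔS = −(2.5 × 10⁻⁴)(-5.0)+(7.1 × 10⁻⁴)(-0.91) = 6.0 × 10⁻⁴ → stable
  183–184 m: −αΔT+βΔS = −(2.5 × 10⁻⁴)(+1.2)+(7.1 × 10⁻⁴)(+1.02) = 4.2 × 10⁻⁴ → stable
The 82–112 m interval has Δρ < 0: lighter water underlies denser water.

82–112 m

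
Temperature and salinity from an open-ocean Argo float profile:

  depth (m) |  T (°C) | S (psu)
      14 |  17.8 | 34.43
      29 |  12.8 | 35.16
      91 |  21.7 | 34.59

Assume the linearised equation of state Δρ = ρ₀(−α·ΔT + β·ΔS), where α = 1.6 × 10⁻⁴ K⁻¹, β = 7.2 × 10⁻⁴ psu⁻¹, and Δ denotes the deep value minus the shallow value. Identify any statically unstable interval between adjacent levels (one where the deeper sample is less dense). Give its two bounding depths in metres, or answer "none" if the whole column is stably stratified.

29–91 m

Evaluate Δρ/ρ₀ = −αΔT + βΔS across each adjacent pair:
  14–29 m: −αΔT+βΔS = −(1.6 × 10⁻⁴)(-5.0)+(7.2 × 10⁻⁴)(+0.73) = 1.3 × 10⁻³ → stable
  29–91 m: −αΔT+βΔS = −(1.6 × 10⁻⁴)(+8.9)+(7.2 × 10⁻⁴)(-0.57) = -1.8 × 10⁻³ → UNSTABLE
The 29–91 m interval has Δρ < 0: lighter water underlies denser water.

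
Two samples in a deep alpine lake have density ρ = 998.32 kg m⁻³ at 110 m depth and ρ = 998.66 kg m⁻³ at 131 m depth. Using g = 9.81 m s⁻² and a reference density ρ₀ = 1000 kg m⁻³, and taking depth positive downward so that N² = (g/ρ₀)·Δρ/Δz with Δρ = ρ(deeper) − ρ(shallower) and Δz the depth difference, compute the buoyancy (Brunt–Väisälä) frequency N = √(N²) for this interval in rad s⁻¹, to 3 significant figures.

0.0126 rad s⁻¹

Δρ = 998.66 − 998.32 = 0.34 kg m⁻³ over Δz = 131 − 110 = 21 m.
N² = (9.81/1000) × (0.34/21) = 1.5883 × 10⁻⁴ s⁻².
N = √(1.5883 × 10⁻⁴) = 0.012603 rad s⁻¹ ≈ 0.0126 rad s⁻¹.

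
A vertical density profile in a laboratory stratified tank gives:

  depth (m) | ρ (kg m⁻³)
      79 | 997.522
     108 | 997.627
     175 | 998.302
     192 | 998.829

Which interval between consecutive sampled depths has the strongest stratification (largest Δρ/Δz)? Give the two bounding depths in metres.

175–192 m

Compute the density gradient over each adjacent pair:
  79–108 m: Δρ/Δz = 0.105/29 = 3.6 × 10⁻³ kg m⁻⁴
  108–175 m: Δρ/Δz = 0.675/67 = 0.010 kg m⁻⁴
  175–192 m: Δρ/Δz = 0.527/17 = 0.031 kg m⁻⁴
The largest gradient is in the 175–192 m interval — the pycnocline.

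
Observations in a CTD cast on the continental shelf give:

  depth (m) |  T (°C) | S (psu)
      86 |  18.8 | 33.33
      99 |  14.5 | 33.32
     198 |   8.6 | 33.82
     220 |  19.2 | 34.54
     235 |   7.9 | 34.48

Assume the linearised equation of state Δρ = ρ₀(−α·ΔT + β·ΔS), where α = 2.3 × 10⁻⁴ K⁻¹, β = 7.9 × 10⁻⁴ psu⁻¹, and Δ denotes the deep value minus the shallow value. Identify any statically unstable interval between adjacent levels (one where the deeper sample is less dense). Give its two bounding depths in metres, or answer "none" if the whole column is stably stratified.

198–220 m

Evaluate Δρ/ρ₀ = −αΔT + βΔS across each adjacent pair:
  86–99 m: −αΔT+βΔS = −(2.3 × 10⁻⁴)(-4.3)+(7.9 × 10⁻⁴)(-0.01) = 9.8 × 10⁻⁴ → stable
  99–198 m: −αΔT+βΔS = −(2.3 × 10⁻⁴)(-5.9)+(7.9 × 10⁻⁴)(+0.50) = 1.8 × 10⁻³ → stable
  198–220 m: −αΔT+βΔS = −(2.3 × 10⁻⁴)(+10.6)+(7.9 × 10⁻⁴)(+0.72) = -1.9 × 10⁻³ → UNSTABLE
  220–235 m: −αΔT+βΔS = −(2.3 × 10⁻⁴)(-11.3)+(7.9 × 10⁻⁴)(-0.06) = 2.6 × 10⁻³ → stable
The 198–220 m interval has Δρ < 0: lighter water underlies denser water.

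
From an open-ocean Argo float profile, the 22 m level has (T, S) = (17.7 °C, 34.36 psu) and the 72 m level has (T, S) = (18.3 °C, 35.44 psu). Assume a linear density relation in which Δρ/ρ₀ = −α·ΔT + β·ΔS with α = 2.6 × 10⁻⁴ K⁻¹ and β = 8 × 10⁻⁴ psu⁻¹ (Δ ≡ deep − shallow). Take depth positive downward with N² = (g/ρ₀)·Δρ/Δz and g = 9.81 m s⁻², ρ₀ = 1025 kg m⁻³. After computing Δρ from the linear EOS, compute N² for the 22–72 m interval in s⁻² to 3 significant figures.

1.39 × 10⁻⁴ s⁻²

ΔT = +0.6 K, ΔS = +1.08 psu (deep − shallow).
Δρ/ρ₀ = −αΔT + βΔS = -1.56 × 10⁻⁴ + 8.64 × 10⁻⁴ = 7.08 × 10⁻⁴, so Δρ ≈ 0.7257 kg m⁻³.
N² = (g/ρ₀)·Δρ/Δz = g·(Δρ/ρ₀)/Δz = 9.81 × 7.08 × 10⁻⁴ / 50 = 1.3891 × 10⁻⁴ s⁻² ≈ 1.39 × 10⁻⁴ s⁻².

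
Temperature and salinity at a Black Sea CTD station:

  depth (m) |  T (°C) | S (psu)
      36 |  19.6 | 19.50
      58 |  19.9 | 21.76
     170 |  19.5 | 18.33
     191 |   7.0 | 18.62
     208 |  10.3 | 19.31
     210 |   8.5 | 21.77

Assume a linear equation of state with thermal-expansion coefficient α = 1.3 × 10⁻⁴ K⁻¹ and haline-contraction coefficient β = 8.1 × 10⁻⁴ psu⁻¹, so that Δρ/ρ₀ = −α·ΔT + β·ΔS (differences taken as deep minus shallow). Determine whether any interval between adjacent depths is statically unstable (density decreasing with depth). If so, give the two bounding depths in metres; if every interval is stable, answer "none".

Evaluate Δρ/ρ₀ = −αΔT + βΔS across each adjacent pair:
  36–58 m: −αΔT+βΔS = −(1.3 × 10⁻⁴)(+0.3)+(8.1 × 10⁻⁴)(+2.26) = 1.8 × 10⁻³ → stable
  58–170 m: −αΔT+βΔS = −(1.3 × 10⁻⁴)(-0.4)+(8.1 × 10⁻⁴)(-3.43) = -2.7 × 10⁻³ → UNSTABLE
  170–191 m: −αΔT+βΔS = −(1.3 × 10⁻⁴)(-12.5)+(8.1 × 10⁻⁴)(+0.29) = 1.9 × 10⁻³ → stable
  191–208 m: −αΔT+βΔS = −(1.3 × 10⁻⁴)(+3.3)+(8.1 × 10⁻⁴)(+0.69) = 1.3 × 10⁻⁴ → stable
  208–210 m: −αΔT+βΔS = −(1.3 × 10⁻⁴)(-1.8)+(8.1 × 10⁻⁴)(+2.46) = 2.2 × 10⁻³ → stable
The 58–170 m interval has Δρ < 0: lighter water underlies denser water.

58–170 m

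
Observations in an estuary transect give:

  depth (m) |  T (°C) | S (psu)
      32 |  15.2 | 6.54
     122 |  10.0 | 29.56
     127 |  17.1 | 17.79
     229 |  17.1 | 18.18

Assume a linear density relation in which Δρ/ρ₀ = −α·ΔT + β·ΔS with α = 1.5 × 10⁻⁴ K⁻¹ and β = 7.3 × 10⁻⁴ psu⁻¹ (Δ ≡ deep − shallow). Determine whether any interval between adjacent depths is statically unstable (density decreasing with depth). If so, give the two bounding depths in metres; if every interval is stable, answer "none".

Evaluate Δρ/ρ₀ = −αΔT + βΔS across each adjacent pair:
  32–122 m: −αΔT+βΔS = −(1.5 × 10⁻⁴)(-5.2)+(7.3 × 10⁻⁴)(+23.02) = 0.018 → stable
  122–127 m: −αΔT+βΔS = −(1.5 × 10⁻⁴)(+7.1)+(7.3 × 10⁻⁴)(-11.77) = -9.7 × 10⁻³ → UNSTABLE
  127–229 m: −αΔT+βΔS = −(1.5 × 10⁻⁴)(+0.0)+(7.3 × 10⁻⁴)(+0.39) = 2.8 × 10⁻⁴ → stable
The 122–127 m interval has Δρ < 0: lighter water underlies denser water.

122–127 m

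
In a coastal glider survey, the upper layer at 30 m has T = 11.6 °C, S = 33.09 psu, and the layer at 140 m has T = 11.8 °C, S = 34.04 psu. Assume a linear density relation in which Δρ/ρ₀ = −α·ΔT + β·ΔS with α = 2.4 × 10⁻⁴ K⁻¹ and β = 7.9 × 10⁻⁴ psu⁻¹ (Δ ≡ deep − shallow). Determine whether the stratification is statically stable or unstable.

stable

ΔT = 11.8 − 11.6 = +0.2 K and ΔS = 34.04 − 33.09 = +0.95 psu (deep − shallow).
−αΔT = -4.80 × 10⁻⁵; βΔS = 7.505 × 10⁻⁴; sum Δρ/ρ₀ = 7.025 × 10⁻⁴.
Δρ/ρ₀ > 0, so Δρ > 0: deeper water is denser → statically stable.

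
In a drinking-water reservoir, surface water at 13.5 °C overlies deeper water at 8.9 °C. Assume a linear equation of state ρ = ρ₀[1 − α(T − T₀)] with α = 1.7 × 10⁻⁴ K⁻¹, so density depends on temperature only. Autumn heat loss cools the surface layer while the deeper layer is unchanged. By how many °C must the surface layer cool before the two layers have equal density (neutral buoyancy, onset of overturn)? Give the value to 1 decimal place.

4.6 °C

With temperature the only control, equal density requires T_surf′ = T_deep.
T_surf′ = 8.9 °C.
Cooling required: 13.5 − 8.9 = 4.6 °C.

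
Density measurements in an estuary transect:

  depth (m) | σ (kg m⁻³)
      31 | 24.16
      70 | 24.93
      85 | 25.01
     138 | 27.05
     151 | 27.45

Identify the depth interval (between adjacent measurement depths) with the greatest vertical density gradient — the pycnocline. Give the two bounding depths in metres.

Compute the density gradient over each adjacent pair:
  31–70 m: Δρ/Δz = 0.77/39 = 0.020 kg m⁻⁴
  70–85 m: Δρ/Δz = 0.08/15 = 5.3 × 10⁻³ kg m⁻⁴
  85–138 m: Δρ/Δz = 2.04/53 = 0.038 kg m⁻⁴
  138–151 m: Δρ/Δz = 0.40/13 = 0.031 kg m⁻⁴
The largest gradient is in the 85–138 m interval — the pycnocline.

85–138 m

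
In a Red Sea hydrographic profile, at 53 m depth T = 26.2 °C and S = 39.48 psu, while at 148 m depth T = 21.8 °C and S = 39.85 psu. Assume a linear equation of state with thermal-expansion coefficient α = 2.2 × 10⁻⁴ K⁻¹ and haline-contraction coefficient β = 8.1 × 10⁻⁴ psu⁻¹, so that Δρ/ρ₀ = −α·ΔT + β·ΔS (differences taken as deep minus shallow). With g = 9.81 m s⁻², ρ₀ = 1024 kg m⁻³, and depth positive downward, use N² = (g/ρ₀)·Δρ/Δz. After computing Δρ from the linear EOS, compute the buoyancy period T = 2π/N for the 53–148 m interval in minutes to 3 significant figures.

ΔT = -4.4 K, ΔS = +0.37 psu (deep − shallow).
Δρ/ρ₀ = −αΔT + βΔS = 9.68 × 10⁻⁴ + 2.997 × 10⁻⁴ = 1.2677 × 10⁻³, so Δρ ≈ 1.298 kg m⁻³.
N² = (g/ρ₀)·Δρ/Δz = g·(Δρ/ρ₀)/Δz = 9.81 × 1.2677 × 10⁻³ / 95 = 1.3091 × 10⁻⁴ s⁻².
N = √(1.3091 × 10⁻⁴) = 0.011442 rad s⁻¹ → T = 2π/N = 549.13 s = 9.1522 min ≈ 9.15 min.

9.15 min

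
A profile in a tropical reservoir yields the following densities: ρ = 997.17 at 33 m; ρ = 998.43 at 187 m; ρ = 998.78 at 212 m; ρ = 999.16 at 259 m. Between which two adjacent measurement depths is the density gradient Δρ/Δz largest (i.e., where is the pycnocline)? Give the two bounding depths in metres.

Compute the density gradient over each adjacent pair:
  33–187 m: Δρ/Δz = 1.26/154 = 8.2 × 10⁻³ kg m⁻⁴
  187–212 m: Δρ/Δz = 0.35/25 = 0.014 kg m⁻⁴
  212–259 m: Δρ/Δz = 0.38/47 = 8.1 × 10⁻³ kg m⁻⁴
The largest gradient is in the 187–212 m interval — the pycnocline.

187–212 m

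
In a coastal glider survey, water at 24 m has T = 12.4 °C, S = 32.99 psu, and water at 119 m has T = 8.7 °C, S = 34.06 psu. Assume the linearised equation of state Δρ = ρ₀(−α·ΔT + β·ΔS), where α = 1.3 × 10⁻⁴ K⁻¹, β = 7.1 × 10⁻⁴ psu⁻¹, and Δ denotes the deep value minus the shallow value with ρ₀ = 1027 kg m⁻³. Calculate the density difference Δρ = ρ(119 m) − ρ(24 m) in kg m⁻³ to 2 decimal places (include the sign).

ΔT = -3.7 K, ΔS = +1.07 psu (deep − shallow).
Δρ/ρ₀ = −(1.3 × 10⁻⁴)(-3.7) + (7.1 × 10⁻⁴)(+1.07) = 1.2407 × 10⁻³.
Δρ = 1027 × (1.2407 × 10⁻³) = +1.27 kg m⁻³.
Positive Δρ: denser below, stable.

+1.27 kg m⁻³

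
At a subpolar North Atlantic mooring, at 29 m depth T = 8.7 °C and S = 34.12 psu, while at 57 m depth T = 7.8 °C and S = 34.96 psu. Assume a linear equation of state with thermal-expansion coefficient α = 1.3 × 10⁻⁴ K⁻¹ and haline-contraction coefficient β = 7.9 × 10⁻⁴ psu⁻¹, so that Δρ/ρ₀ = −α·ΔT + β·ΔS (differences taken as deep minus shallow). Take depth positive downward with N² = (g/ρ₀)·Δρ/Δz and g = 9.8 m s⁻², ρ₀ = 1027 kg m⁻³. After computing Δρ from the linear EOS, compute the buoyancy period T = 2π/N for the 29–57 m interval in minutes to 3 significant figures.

6.34 min

ΔT = -0.9 K, ΔS = +0.84 psu (deep − shallow).
Δρ/ρ₀ = −αΔT + βΔS = 1.17 × 10⁻⁴ + 6.636 × 10⁻⁴ = 7.806 × 10⁻⁴, so Δρ ≈ 0.8017 kg m⁻³.
N² = (g/ρ₀)·Δρ/Δz = g·(Δρ/ρ₀)/Δz = 9.8 × 7.806 × 10⁻⁴ / 28 = 2.7321 × 10⁻⁴ s⁻².
N = √(2.7321 × 10⁻⁴) = 0.016529 rad s⁻¹ → T = 2π/N = 380.13 s = 6.3355 min ≈ 6.34 min.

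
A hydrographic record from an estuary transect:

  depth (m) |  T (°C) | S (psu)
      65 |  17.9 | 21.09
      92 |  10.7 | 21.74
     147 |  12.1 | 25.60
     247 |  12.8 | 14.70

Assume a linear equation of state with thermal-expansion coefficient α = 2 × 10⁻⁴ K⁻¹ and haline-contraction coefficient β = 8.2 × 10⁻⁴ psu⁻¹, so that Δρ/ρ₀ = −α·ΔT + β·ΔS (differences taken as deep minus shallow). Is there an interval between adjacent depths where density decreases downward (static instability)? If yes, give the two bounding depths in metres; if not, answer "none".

Evaluate Δρ/ρ₀ = −αΔT + βΔS across each adjacent pair:
  65–92 m: −αΔT+βΔS = −(2 × 10⁻⁴)(-7.2)+(8.2 × 10⁻⁴)(+0.65) = 2.0 × 10⁻³ → stable
  92–147 m: −αΔT+βΔS = −(2 × 10⁻⁴)(+1.4)+(8.2 × 10⁻⁴)(+3.86) = 2.9 × 10⁻³ → stable
  147–247 m: −αΔT+βΔS = −(2 × 10⁻⁴)(+0.7)+(8.2 × 10⁻⁴)(-10.90) = -9.1 × 10⁻³ → UNSTABLE
The 147–247 m interval has Δρ < 0: lighter water underlies denser water.

147–247 m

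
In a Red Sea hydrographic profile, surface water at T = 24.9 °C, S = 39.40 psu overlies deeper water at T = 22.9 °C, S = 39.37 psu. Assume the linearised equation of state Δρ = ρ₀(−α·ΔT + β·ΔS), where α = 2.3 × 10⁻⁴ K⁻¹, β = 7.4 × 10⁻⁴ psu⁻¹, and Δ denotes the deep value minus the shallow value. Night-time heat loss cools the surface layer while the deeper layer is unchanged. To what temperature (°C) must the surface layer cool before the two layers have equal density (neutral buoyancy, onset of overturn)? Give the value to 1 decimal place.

Neutral buoyancy requires Δρ = 0, i.e. −α(T_deep − T_surf′) + β(S_deep − S_surf) = 0.
T_surf′ = T_deep − (β/α)·ΔS = 22.9 − (7.4 × 10⁻⁴/2.3 × 10⁻⁴)·(-0.03) = 22.997 °C.
Cooling required: 24.9 − (22.997) = 1.903 °C.

23.0 °C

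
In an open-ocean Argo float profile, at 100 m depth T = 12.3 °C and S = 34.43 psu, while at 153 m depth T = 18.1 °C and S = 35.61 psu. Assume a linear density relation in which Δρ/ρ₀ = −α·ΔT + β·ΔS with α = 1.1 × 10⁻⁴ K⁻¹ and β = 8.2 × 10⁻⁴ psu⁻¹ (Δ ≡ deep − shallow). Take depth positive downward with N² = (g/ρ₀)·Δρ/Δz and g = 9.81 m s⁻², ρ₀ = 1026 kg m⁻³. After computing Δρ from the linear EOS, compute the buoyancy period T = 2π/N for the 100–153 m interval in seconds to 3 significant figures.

ΔT = +5.8 K, ΔS = +1.18 psu (deep − shallow).
Δρ/ρ₀ = −αΔT + βΔS = -6.38 × 10⁻⁴ + 9.676 × 10⁻⁴ = 3.296 × 10⁻⁴, so Δρ ≈ 0.3382 kg m⁻³.
N² = (g/ρ₀)·Δρ/Δz = g·(Δρ/ρ₀)/Δz = 9.81 × 3.296 × 10⁻⁴ / 53 = 6.1007 × 10⁻⁵ s⁻².
N = √(6.1007 × 10⁻⁵) = 7.8107 × 10⁻³ rad s⁻¹ → T = 2π/N = 804.43 s ≈ 804 s.

804 s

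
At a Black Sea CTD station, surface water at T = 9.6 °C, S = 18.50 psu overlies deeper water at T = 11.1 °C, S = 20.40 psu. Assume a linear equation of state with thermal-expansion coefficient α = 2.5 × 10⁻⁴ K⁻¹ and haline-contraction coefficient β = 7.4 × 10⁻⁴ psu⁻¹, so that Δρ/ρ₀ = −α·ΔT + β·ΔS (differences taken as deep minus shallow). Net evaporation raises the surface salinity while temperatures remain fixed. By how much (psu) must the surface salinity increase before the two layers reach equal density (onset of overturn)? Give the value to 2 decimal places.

1.39 psu

Neutral buoyancy requires −α(T_deep − T_surf) + β(S_deep − S_surf′) = 0.
S_surf′ = S_deep − (α/β)·ΔT = 20.40 − (2.5 × 10⁻⁴/7.4 × 10⁻⁴)·(+1.5) = 19.8932 psu.
Increase required: 19.8932 − 18.50 = 1.3932 psu.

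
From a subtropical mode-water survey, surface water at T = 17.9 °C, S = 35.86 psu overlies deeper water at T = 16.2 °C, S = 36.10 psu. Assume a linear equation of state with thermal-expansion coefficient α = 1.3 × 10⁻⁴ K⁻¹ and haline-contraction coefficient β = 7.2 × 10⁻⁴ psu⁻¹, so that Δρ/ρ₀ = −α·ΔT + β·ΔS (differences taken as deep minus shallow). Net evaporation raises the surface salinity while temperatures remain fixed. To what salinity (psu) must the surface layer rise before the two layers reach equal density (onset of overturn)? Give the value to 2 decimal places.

36.41 psu

Neutral buoyancy requires −α(T_deep − T_surf) + β(S_deep − S_surf′) = 0.
S_surf′ = S_deep − (α/β)·ΔT = 36.10 − (1.3 × 10⁻⁴/7.2 × 10⁻⁴)·(-1.7) = 36.4069 psu.
Increase required: 36.4069 − 35.86 = 0.5469 psu.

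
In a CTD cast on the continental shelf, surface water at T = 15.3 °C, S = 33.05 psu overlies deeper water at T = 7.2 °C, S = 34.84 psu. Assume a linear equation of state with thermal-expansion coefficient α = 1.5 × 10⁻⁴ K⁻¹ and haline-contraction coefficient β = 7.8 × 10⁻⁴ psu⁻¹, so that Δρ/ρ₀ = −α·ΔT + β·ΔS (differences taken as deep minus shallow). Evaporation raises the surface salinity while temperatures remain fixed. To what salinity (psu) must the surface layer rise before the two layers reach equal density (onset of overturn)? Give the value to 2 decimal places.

Neutral buoyancy requires −α(T_deep − T_surf) + β(S_deep − S_surf′) = 0.
S_surf′ = S_deep − (α/β)·ΔT = 34.84 − (1.5 × 10⁻⁴/7.8 × 10⁻⁴)·(-8.1) = 36.3977 psu.
Increase required: 36.3977 − 33.05 = 3.3477 psu.

36.40 psu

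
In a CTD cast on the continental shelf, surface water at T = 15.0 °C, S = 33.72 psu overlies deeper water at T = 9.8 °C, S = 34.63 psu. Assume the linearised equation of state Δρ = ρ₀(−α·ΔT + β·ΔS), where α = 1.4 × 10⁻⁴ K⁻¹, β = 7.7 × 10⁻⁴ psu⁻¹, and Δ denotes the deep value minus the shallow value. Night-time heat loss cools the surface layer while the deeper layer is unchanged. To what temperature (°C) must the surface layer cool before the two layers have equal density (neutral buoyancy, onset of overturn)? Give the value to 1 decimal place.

4.8 °C

Neutral buoyancy requires Δρ = 0, i.e. −α(T_deep − T_surf′) + β(S_deep − S_surf) = 0.
T_surf′ = T_deep − (β/α)·ΔS = 9.8 − (7.7 × 10⁻⁴/1.4 × 10⁻⁴)·(+0.91) = 4.795 °C.
Cooling required: 15.0 − (4.795) = 10.205 °C.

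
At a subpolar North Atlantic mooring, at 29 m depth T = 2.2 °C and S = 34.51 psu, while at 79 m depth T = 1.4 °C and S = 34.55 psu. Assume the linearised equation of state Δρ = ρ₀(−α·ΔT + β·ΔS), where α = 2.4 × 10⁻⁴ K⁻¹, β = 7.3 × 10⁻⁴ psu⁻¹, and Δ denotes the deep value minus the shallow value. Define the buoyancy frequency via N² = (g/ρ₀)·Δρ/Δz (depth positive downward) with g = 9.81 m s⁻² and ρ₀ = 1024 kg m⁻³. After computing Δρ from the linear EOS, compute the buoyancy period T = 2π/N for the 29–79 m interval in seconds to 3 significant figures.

954 s

ΔT = -0.8 K, ΔS = +0.04 psu (deep − shallow).
Δρ/ρ₀ = −αΔT + βΔS = 1.92 × 10⁻⁴ + 2.92 × 10⁻⁵ = 2.212 × 10⁻⁴, so Δρ ≈ 0.2265 kg m⁻³.
N² = (g/ρ₀)·Δρ/Δz = g·(Δρ/ρ₀)/Δz = 9.81 × 2.212 × 10⁻⁴ / 50 = 4.3399 × 10⁻⁵ s⁻².
N = √(4.3399 × 10⁻⁵) = 6.5878 × 10⁻³ rad s⁻¹ → T = 2π/N = 953.76 s ≈ 954 s.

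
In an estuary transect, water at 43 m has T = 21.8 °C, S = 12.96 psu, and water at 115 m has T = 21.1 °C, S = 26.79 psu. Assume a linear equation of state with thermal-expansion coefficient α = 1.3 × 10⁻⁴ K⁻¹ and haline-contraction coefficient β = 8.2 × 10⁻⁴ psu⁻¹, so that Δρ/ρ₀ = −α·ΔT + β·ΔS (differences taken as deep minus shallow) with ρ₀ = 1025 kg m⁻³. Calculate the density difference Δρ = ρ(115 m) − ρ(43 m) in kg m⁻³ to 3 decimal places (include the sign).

ΔT = -0.7 K, ΔS = +13.83 psu (deep − shallow).
Δρ/ρ₀ = −(1.3 × 10⁻⁴)(-0.7) + (8.2 × 10⁻⁴)(+13.83) = 0.0114316.
Δρ = 1025 × (0.0114316) = +11.717 kg m⁻³.
Positive Δρ: denser below, stable.

+11.717 kg m⁻³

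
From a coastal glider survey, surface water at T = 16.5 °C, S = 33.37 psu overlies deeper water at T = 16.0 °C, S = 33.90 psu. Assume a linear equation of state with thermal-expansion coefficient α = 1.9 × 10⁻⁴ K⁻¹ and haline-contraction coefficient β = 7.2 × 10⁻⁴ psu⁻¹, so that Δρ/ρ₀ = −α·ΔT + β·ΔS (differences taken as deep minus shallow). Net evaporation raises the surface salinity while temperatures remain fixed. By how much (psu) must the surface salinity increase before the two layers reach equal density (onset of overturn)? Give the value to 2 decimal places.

0.66 psu

Neutral buoyancy requires −α(T_deep − T_surf) + β(S_deep − S_surf′) = 0.
S_surf′ = S_deep − (α/β)·ΔT = 33.90 − (1.9 × 10⁻⁴/7.2 × 10⁻⁴)·(-0.5) = 34.0319 psu.
Increase required: 34.0319 − 33.37 = 0.6619 psu.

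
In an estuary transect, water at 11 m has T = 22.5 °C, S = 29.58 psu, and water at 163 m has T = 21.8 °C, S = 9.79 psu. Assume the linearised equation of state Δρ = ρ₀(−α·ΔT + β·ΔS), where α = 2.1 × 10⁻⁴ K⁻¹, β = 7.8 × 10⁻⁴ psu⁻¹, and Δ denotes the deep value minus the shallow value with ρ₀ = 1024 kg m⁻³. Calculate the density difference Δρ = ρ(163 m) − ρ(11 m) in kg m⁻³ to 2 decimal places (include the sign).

-15.66 kg m⁻³

ΔT = -0.7 K, ΔS = -19.79 psu (deep − shallow).
Δρ/ρ₀ = −(2.1 × 10⁻⁴)(-0.7) + (7.8 × 10⁻⁴)(-19.79) = -0.0152892.
Δρ = 1024 × (-0.0152892) = -15.66 kg m⁻³.
Negative Δρ: lighter below, statically unstable.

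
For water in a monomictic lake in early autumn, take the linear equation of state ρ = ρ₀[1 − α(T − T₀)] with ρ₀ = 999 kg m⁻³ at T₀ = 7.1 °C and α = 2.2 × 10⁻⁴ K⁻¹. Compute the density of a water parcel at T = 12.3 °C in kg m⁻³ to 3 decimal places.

T − T₀ = +5.2 K.
Bracket = 1 − α·(+5.2) = 1 + (-1.144 × 10⁻³) = 0.9988560.
ρ = 999 × 0.9988560 = 997.857 kg m⁻³.

997.857 kg m⁻³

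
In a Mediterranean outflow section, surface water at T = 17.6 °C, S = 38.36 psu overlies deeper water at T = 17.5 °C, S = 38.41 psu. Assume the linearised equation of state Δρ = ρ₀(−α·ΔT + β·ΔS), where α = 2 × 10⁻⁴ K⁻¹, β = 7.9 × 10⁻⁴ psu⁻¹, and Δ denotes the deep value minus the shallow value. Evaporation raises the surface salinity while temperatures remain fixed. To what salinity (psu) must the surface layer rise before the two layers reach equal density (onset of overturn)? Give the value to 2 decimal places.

38.44 psu

Neutral buoyancy requires −α(T_deep − T_surf) + β(S_deep − S_surf′) = 0.
S_surf′ = S_deep − (α/β)·ΔT = 38.41 − (2 × 10⁻⁴/7.9 × 10⁻⁴)·(-0.1) = 38.4353 psu.
Increase required: 38.4353 − 38.36 = 0.0753 psu.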